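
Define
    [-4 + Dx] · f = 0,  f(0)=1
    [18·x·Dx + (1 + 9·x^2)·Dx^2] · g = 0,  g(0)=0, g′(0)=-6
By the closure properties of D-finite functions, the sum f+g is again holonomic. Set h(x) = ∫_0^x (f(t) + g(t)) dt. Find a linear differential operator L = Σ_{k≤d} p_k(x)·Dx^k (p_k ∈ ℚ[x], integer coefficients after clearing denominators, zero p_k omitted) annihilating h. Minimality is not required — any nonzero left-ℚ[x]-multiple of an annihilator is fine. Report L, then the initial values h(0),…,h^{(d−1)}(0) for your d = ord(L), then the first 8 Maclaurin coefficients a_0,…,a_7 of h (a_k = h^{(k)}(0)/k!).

f: a_k = 1, 4, 8, 32/3, 32/3, 128/15, 256/45, 1024/315, …
g: a_k = 0, -6, 0, 18, 0, -486/5, 0, 4374/7, …
L₀ := lclm(L_f,L_g); ord L₀ ≤ 1+2.
Integrate: L := L₀·Dx.
L = (36 - 144·x - 972·x^2 - 1296·x^3)·Dx^2 + (-17 + 99·x^2 - 648·x^4)·Dx^3 + (2 + 9·x + 36·x^2 + 81·x^3 + 162·x^4)·Dx^4  (order 4).
h: a_k = 0, 1, -1, 8/3, 43/6, 32/15, -133/9, 256/315, …
ICs: h(0) = 0, h′(0) = 1, h′′(0) = -2, h′′′(0) = 16.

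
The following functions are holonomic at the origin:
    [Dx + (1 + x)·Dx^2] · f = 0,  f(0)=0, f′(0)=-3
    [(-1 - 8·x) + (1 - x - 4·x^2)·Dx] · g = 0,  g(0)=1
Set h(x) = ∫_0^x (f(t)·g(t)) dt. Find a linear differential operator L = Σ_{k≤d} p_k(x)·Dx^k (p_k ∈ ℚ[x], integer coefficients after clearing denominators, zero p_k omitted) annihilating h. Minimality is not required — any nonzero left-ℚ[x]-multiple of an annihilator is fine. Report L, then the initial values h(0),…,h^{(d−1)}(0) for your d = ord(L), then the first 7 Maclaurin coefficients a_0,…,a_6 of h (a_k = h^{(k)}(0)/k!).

L = (9 + 16·x)·Dx + (1 + 19·x + 20·x^2)·Dx^2 + (-1 + 5·x^2 + 4·x^3)·Dx^3  (order 3).
h: a_k = 0, 0, -3/2, -1/2, -29/8, -79/20, -1567/120, …
ICs: h(0) = 0, h′(0) = 0, h′′(0) = -3.

f: a_k = 0, -3, 3/2, -1, 3/4, -3/5, 1/2, …
g: a_k = 1, 1, 5, 9, 29, 65, 181, …
Sym-product of L_f,L_g gives L₀ (≤ ord 2).
h=∫h₀ ⇒ L = L₀·Dx.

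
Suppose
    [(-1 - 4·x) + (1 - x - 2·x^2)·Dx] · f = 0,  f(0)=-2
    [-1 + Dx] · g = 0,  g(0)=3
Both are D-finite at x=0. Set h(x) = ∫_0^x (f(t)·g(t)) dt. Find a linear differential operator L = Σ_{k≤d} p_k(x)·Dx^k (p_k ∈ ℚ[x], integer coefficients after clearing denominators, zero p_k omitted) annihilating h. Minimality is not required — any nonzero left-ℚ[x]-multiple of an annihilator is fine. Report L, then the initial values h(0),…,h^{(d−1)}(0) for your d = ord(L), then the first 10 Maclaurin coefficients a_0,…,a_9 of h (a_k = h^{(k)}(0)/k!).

L = (2 + 3·x - 2·x^2)·Dx + (-1 + x + 2·x^2)·Dx^2  (order 2).
h: a_k = 0, -6, -6, -9, -13, -85/4, -701/20, -50737/840, -44279/420, -3783419/20160, …
ICs: h(0) = 0, h′(0) = -6.

f: a_k = -2, -2, -6, -10, -22, -42, -86, -170, -342, -682, …
g: a_k = 3, 3, 3/2, 1/2, 1/8, 1/40, 1/240, 1/1680, 1/13440, 1/120960, …
f·g: L₀ = L_f ⊗_s L_g, ord ≤ 1·1.
∫: right-multiply L₀ by Dx.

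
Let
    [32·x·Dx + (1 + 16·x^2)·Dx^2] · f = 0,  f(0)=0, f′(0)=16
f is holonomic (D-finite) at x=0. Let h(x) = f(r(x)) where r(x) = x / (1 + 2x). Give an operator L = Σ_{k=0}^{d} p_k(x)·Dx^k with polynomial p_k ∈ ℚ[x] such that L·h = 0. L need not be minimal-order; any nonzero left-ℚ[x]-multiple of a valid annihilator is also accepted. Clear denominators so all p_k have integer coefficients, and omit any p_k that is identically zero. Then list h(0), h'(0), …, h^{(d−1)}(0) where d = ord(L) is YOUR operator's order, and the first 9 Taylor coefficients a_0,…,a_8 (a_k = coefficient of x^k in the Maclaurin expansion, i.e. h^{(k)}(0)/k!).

f: a_k = 0, 16, 0, -256/3, 0, 4096/5, 0, -65536/7, 0, …
Substitute x→r, Dx→(1/r')Dx; clear ⇒ L₀.
L = (4 + 40·x)·Dx + (1 + 4·x + 20·x^2)·Dx^2  (order 2).
h: a_k = 0, 16, -32, -64/3, 384, -4864/5, -5632/3, 142336/7, -43008, …
ICs: h(0) = 0, h′(0) = 16.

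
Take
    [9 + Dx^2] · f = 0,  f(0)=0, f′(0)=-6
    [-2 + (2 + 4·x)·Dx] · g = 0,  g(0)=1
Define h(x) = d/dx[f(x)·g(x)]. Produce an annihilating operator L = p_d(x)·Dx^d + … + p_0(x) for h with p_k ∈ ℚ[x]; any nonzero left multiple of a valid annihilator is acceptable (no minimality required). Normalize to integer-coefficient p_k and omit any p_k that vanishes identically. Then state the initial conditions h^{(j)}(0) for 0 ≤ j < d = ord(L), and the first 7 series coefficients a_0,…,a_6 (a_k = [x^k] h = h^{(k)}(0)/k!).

L = (14 + 84·x + 192·x^2 + 216·x^3 + 108·x^4) + (-1 - 8·x - 18·x^2 - 12·x^3)·Dx + (1 + 7·x + 19·x^2 + 24·x^3 + 12·x^4)·Dx^2  (order 2).
h: a_k = -6, -12, 36, 24, -24, -144/5, 36, …
ICs: h(0) = -6, h′(0) = -12.

f: a_k = 0, -6, 0, 9, 0, -81/20, 0, …
g: a_k = 1, 1, -1/2, 1/2, -5/8, 7/8, -21/16, …
Product ⇒ symmetric product L₀, ord ≤ 2.
h₀' ⇒ L via d/dx closure of L₀.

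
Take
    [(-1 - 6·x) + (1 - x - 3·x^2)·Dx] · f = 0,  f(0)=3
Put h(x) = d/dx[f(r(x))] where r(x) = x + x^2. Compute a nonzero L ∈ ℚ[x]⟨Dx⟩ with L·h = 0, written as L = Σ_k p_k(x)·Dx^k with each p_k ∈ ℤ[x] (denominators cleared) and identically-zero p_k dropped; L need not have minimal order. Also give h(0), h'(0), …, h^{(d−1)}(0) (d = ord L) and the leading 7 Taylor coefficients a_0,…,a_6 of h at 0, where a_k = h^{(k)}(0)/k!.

f: a_k = 3, 3, 12, 21, 57, 120, 291, …
f∘r: x↦r, Dx↦Dx/r' in L_f ⇒ L₀.
Derive L from L₀ (diff closure).
L = (10 + 60·x + 168·x^2 + 396·x^3 + 648·x^4 + 540·x^5 + 180·x^6) + (-1 - 7·x - 6·x^2 + 44·x^3 + 135·x^4 + 180·x^5 + 126·x^6 + 36·x^7)·Dx  (order 1).
h: a_k = 3, 30, 135, 528, 2055, 7524, 26775, …
ICs: h(0) = 3.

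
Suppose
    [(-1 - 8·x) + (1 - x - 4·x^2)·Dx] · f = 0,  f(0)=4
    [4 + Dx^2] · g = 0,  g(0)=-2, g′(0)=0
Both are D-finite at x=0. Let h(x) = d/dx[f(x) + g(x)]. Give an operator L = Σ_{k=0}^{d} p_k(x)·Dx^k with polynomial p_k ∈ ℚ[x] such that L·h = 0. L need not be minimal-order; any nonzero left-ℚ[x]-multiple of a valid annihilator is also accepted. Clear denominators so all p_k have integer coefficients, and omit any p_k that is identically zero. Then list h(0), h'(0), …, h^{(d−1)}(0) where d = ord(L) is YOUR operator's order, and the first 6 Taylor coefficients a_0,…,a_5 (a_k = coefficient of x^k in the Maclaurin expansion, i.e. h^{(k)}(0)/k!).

f: a_k = 4, 4, 20, 36, 116, 260, …
g: a_k = -2, 0, 4, 0, -4/3, 0, …
L₀ := lclm(L_f,L_g); ord L₀ ≤ 1+2.
h=h₀': d/dx-closure on L₀ ⇒ L.
L = (1472 + 8672·x + 38224·x^2 + 28480·x^3 + 58880·x^4 + 9216·x^5 + 12288·x^6) + (-116 - 892·x + 504·x^2 + 2312·x^3 + 5920·x^4 + 10368·x^5 + 3584·x^6 + 4096·x^7)·Dx + (368 + 2168·x + 9556·x^2 + 7120·x^3 + 14720·x^4 + 2304·x^5 + 3072·x^6)·Dx^2 + (-29 - 223·x + 126·x^2 + 578·x^3 + 1480·x^4 + 2592·x^5 + 896·x^6 + 1024·x^7)·Dx^3  (order 3).
h: a_k = 4, 48, 108, 1376/3, 1300, 65176/15, …
ICs: h(0) = 4, h′(0) = 48, h′′(0) = 216.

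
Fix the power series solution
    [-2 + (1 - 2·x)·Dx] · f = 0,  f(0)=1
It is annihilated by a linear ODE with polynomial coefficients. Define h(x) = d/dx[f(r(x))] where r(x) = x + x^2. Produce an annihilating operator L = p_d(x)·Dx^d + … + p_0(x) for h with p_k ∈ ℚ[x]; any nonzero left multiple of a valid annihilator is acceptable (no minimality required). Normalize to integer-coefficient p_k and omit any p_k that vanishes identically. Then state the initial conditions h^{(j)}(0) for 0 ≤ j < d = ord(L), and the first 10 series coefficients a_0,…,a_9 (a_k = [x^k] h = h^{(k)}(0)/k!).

f: a_k = 1, 2, 4, 8, 16, 32, 64, 128, 256, 512, …
h₀=f(r): pull back L_f along r ⇒ L₀.
h=h₀': d/dx-closure on L₀ ⇒ L.
L = (6 + 12·x + 12·x^2) + (-1 + 6·x^2 + 4·x^3)·Dx  (order 1).
h: a_k = 2, 12, 48, 176, 600, 1968, 6272, 19584, 60192, 182720, …
ICs: h(0) = 2.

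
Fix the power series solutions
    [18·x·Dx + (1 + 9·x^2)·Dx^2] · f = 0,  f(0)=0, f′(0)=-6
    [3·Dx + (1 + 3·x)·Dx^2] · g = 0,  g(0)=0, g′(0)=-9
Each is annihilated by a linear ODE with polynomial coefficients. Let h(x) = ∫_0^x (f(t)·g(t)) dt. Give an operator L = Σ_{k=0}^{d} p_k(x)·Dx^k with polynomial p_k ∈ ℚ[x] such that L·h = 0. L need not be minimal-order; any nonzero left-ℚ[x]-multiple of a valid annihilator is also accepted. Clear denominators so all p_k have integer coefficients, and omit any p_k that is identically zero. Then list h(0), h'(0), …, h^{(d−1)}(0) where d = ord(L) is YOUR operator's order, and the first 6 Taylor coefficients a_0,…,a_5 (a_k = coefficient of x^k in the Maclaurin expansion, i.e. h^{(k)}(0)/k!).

L = (648 + 3564·x + 19440·x^2 + 113724·x^3 + 262440·x^4 + 341172·x^5 + 236196·x^7)·Dx^2 + (162 + 3348·x + 24948·x^2 + 117612·x^3 + 396576·x^4 + 813564·x^5 + 918540·x^6 + 236196·x^7 + 826686·x^8)·Dx^3 + (36 + 576·x + 5184·x^2 + 25272·x^3 + 87480·x^4 + 227448·x^5 + 419904·x^6 + 472392·x^7 + 236196·x^8 + 472392·x^9)·Dx^4 + (5 + 54·x + 333·x^2 + 1512·x^3 + 5346·x^4 + 14580·x^5 + 30618·x^6 + 52488·x^7 + 59049·x^8 + 39366·x^9 + 59049·x^10)·Dx^5  (order 5).
h: a_k = 0, 0, 0, 18, -81/4, 0, …
ICs: h(0) = 0, h′(0) = 0, h′′(0) = 0, h′′′(0) = 108, h′′′′(0) = -486.

f: a_k = 0, -6, 0, 18, 0, -486/5, …
g: a_k = 0, -9, 27/2, -27, 243/4, -729/5, …
f·g: L₀ = L_f ⊗_s L_g, ord ≤ 2·2.
h=∫h₀ ⇒ L = L₀·Dx.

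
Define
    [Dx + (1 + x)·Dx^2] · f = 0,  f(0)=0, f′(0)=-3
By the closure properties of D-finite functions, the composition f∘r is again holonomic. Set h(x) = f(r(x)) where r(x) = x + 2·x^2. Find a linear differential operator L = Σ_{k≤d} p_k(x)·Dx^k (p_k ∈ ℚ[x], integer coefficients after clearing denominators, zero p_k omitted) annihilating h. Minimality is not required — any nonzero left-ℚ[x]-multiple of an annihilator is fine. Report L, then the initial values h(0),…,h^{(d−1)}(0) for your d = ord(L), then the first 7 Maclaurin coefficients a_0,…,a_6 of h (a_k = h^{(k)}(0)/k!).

f: a_k = 0, -3, 3/2, -1, 3/4, -3/5, 1/2, …
Change of var in L_f (x↦r) gives L₀.
L = (-3 + 4·x + 8·x^2)·Dx + (1 + 5·x + 6·x^2 + 8·x^3)·Dx^2  (order 2).
h: a_k = 0, -3, -9/2, 5, 3/4, -33/5, 9/2, …
ICs: h(0) = 0, h′(0) = -3.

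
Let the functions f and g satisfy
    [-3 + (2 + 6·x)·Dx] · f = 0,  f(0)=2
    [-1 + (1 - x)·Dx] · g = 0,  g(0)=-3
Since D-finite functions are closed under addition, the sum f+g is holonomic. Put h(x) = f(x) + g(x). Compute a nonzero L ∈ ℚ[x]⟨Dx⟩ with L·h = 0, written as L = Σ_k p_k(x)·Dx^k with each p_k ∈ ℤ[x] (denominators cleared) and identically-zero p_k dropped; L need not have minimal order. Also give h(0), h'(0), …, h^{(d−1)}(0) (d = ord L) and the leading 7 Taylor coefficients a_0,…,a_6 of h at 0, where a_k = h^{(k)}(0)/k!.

f: a_k = 2, 3, -9/4, 27/8, -405/64, 1701/128, -15309/512, …
g: a_k = -3, -3, -3, -3, -3, -3, -3, …
Sum ⇒ L₀ = lclm(L_f,L_g) in ℚ(x)⟨Dx⟩.
L = (21 + 27·x) + (-17 - 30·x - 81·x^2)·Dx + (-2 + 14·x + 42·x^2 - 54·x^3)·Dx^2  (order 2).
h: a_k = -1, 0, -21/4, 3/8, -597/64, 1317/128, -16845/512, …
ICs: h(0) = -1, h′(0) = 0.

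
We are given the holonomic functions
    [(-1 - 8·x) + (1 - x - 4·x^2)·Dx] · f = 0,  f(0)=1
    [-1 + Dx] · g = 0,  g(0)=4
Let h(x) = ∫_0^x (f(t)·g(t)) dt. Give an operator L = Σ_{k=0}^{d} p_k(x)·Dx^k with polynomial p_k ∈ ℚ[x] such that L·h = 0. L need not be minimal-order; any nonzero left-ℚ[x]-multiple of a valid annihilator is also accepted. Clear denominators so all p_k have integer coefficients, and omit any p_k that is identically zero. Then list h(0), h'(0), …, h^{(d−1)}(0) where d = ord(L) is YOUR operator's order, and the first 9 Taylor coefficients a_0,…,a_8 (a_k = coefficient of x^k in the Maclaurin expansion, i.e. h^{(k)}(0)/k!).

f: a_k = 1, 1, 5, 9, 29, 65, 181, 441, 1165, …
g: a_k = 4, 4, 2, 2/3, 1/6, 1/30, 1/180, 1/1260, 1/10080, …
Sym-product of L_f,L_g gives L₀ (≤ ord 1).
∫: right-multiply L₀ by Dx.
L = (2 + 7·x - 4·x^2)·Dx + (-1 + x + 4·x^2)·Dx^2  (order 2).
h: a_k = 0, 4, 4, 26/3, 44/3, 977/30, 5963/90, 26971/180, 831287/2520, …
ICs: h(0) = 0, h′(0) = 4.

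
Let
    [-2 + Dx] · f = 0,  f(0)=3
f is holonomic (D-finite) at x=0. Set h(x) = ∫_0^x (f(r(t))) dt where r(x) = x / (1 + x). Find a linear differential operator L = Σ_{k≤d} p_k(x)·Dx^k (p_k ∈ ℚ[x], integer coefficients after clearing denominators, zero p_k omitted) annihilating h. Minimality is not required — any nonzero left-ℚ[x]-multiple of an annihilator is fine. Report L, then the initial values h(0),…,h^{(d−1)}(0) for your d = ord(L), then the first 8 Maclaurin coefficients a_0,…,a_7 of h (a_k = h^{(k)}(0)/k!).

f: a_k = 3, 6, 6, 4, 2, 4/5, 4/15, 8/105, …
Change of var in L_f (x↦r) gives L₀.
h=∫h₀ ⇒ L = L₀·Dx.
L = -2·Dx + (1 + 2·x + x^2)·Dx^2  (order 2).
h: a_k = 0, 3, 3, 0, -1/2, 2/5, -1/5, 4/105, …
ICs: h(0) = 0, h′(0) = 3.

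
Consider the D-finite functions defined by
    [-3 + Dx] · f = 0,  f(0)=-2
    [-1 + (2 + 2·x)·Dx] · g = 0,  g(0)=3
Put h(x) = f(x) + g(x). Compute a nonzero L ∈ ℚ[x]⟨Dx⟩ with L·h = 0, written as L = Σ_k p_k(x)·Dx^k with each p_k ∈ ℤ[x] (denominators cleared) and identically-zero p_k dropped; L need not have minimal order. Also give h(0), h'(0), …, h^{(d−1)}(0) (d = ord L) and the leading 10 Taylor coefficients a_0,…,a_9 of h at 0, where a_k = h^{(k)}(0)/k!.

L = (21 + 18·x) + (-37 - 72·x - 36·x^2)·Dx + (10 + 22·x + 12·x^2)·Dx^2  (order 2).
h: a_k = 1, -9/2, -75/8, -141/16, -879/128, -5079/1280, -10683/5120, -58743/71680, -418293/1146880, -173757/2293760, …
ICs: h(0) = 1, h′(0) = -9/2.

f: a_k = -2, -6, -9, -9, -27/4, -81/20, -81/40, -243/280, -729/2240, -243/2240, …
g: a_k = 3, 3/2, -3/8, 3/16, -15/128, 21/256, -63/1024, 99/2048, -1287/32768, 2145/65536, …
L₀ := lclm(L_f,L_g); ord L₀ ≤ 1+1.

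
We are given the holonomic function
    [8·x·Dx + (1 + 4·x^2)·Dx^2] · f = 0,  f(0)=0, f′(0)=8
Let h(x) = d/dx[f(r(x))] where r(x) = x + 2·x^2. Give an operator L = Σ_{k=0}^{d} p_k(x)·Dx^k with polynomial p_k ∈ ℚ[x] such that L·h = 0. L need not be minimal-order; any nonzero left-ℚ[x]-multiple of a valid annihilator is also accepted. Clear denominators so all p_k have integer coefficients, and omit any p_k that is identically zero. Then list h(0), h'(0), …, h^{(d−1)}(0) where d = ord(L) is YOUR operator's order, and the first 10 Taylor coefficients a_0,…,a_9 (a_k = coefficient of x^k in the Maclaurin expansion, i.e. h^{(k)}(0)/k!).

f: a_k = 0, 8, 0, -32/3, 0, 128/5, 0, -512/7, 0, 2048/9, …
Change of var in L_f (x↦r) gives L₀.
h=h₀': d/dx-closure on L₀ ⇒ L.
L = (-4 + 8·x + 64·x^2 + 192·x^3 + 192·x^4) + (1 + 4·x + 4·x^2 + 32·x^3 + 80·x^4 + 64·x^5)·Dx  (order 1).
h: a_k = 8, 32, -32, -256, -512, 1024, 6656, 8192, -34816, -155648, …
ICs: h(0) = 8.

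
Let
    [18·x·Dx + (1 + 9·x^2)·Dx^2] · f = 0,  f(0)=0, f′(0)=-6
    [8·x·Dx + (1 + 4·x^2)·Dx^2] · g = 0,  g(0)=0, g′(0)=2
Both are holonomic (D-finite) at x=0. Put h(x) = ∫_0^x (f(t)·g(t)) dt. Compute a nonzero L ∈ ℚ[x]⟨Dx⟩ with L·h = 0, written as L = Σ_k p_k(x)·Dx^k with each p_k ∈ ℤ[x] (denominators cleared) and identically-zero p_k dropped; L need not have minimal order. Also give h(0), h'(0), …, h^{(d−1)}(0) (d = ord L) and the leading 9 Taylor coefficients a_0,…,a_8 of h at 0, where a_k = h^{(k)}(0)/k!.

L = (-864·x - 18720·x^3 - 82944·x^5 + 134784·x^7 + 1119744·x^9)·Dx^2 + (-52 - 3036·x^2 - 33696·x^4 - 72576·x^6 + 471744·x^8 + 1679616·x^10)·Dx^3 + (-104·x - 2072·x^3 - 11232·x^5 + 13968·x^7 + 269568·x^9 + 559872·x^11)·Dx^4 + (-1 - 26·x^2 - 205·x^4 + 7380·x^8 + 33696·x^10 + 46656·x^12)·Dx^5  (order 5).
h: a_k = 0, 0, 0, -4, 0, 52/5, 0, -1404/35, 0, …
ICs: h(0) = 0, h′(0) = 0, h′′(0) = 0, h′′′(0) = -24, h′′′′(0) = 0.

f: a_k = 0, -6, 0, 18, 0, -486/5, 0, 4374/7, 0, …
g: a_k = 0, 2, 0, -8/3, 0, 32/5, 0, -128/7, 0, …
h₀=f·g: eliminate ⇒ L₀, order ≤ 2·2.
∫: right-multiply L₀ by Dx.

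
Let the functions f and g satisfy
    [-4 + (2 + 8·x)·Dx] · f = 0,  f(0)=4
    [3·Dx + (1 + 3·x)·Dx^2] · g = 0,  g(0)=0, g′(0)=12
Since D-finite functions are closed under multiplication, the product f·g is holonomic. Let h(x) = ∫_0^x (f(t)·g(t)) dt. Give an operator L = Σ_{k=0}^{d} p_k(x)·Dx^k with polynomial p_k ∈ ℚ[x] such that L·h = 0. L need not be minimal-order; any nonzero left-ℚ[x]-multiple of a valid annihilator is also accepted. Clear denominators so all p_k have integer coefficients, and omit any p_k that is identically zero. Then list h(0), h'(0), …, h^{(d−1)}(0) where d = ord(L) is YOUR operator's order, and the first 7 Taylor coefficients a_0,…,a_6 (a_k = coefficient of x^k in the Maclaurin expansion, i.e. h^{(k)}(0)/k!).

L = (6 + 12·x)·Dx + (-1 - 4·x)·Dx^2 + (1 + 11·x + 40·x^2 + 48·x^3)·Dx^3  (order 3).
h: a_k = 0, 0, 24, 8, -24, 60, -772/5, …
ICs: h(0) = 0, h′(0) = 0, h′′(0) = 48.

f: a_k = 4, 8, -8, 16, -40, 112, -336, …
g: a_k = 0, 12, -18, 36, -81, 972/5, -486, …
L₀ := L_f ⊗_s L_g (sym. prod.), ord ≤ 2.
∫: right-multiply L₀ by Dx.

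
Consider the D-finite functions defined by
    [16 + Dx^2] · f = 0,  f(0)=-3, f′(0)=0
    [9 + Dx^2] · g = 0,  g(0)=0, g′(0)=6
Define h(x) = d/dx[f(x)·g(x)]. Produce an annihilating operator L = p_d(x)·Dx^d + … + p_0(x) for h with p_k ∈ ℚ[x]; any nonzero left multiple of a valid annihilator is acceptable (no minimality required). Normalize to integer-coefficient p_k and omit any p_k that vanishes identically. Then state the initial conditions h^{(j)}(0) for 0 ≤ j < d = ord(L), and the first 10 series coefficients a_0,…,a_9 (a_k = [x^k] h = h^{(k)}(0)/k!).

f: a_k = -3, 0, 24, 0, -32, 0, 256/15, 0, -512/105, 0, …
g: a_k = 0, 6, 0, -9, 0, 81/20, 0, -243/280, 0, 243/2240, …
f·g: L₀ = L_f ⊗_s L_g, ord ≤ 2·2.
h₀' ⇒ L via d/dx closure of L₀.
L = 49 + 50·Dx^2 + Dx^4  (order 4).
h: a_k = -18, 0, 513, 0, -8403/4, 0, 137257/40, 0, -6725601/2240, 0, …
ICs: h(0) = -18, h′(0) = 0, h′′(0) = 1026, h′′′(0) = 0.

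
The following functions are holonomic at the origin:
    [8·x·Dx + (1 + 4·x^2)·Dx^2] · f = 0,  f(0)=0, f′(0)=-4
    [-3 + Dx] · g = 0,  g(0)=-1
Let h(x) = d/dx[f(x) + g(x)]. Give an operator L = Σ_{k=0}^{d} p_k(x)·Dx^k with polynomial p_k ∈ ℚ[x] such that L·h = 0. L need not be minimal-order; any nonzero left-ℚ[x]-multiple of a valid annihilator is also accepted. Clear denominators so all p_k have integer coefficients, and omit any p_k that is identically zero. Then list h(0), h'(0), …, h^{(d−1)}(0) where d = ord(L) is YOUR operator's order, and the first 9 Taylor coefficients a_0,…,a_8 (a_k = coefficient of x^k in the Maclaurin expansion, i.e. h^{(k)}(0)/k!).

f: a_k = 0, -4, 0, 16/3, 0, -64/5, 0, 256/7, 0, …
g: a_k = -1, -3, -9/2, -9/2, -27/8, -81/40, -81/80, -243/560, -729/4480, …
h₀=f+g: left-lcm gives L₀, ord ≤ 3.
h₀' ⇒ L via d/dx closure of L₀.
L = (24 - 72·x - 288·x^2 - 288·x^3) + (-17 + 24·x^2 - 144·x^4)·Dx + (3 + 8·x + 24·x^2 + 32·x^3 + 48·x^4)·Dx^2  (order 2).
h: a_k = -7, -9, 5/2, -27/2, -593/8, -243/40, 20237/80, -729/560, -4589707/4480, …
ICs: h(0) = -7, h′(0) = -9.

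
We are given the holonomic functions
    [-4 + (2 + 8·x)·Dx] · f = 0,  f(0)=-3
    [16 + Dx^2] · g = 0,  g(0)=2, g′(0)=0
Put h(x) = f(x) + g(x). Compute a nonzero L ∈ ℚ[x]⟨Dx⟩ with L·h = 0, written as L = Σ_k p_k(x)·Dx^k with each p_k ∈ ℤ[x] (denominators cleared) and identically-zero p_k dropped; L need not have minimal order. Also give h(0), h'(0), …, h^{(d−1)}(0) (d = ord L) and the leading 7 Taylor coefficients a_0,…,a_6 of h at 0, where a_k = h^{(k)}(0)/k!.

f: a_k = -3, -6, 6, -12, 30, -84, 252, …
g: a_k = 2, 0, -16, 0, 64/3, 0, -512/45, …
L₀ := lclm(L_f,L_g); ord L₀ ≤ 1+2.
L = (-224 - 1024·x - 2048·x^2) + (48 + 704·x + 3072·x^2 + 4096·x^3)·Dx + (-14 - 64·x - 128·x^2)·Dx^2 + (3 + 44·x + 192·x^2 + 256·x^3)·Dx^3  (order 3).
h: a_k = -1, -6, -10, -12, 154/3, -84, 10828/45, …
ICs: h(0) = -1, h′(0) = -6, h′′(0) = -20.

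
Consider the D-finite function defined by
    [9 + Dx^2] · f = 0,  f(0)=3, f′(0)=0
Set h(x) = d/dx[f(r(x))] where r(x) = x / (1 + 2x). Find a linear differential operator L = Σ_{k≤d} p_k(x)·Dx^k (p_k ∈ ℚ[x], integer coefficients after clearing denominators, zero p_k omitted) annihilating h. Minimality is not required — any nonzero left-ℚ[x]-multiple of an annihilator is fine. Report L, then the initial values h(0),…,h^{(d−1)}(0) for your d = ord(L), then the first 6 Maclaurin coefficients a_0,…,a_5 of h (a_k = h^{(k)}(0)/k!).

L = (33 + 96·x + 96·x^2) + (12 + 72·x + 144·x^2 + 96·x^3)·Dx + (1 + 8·x + 24·x^2 + 32·x^3 + 16·x^4)·Dx^2  (order 2).
h: a_k = 0, -27, 162, -1215/2, 1755, -162729/40, …
ICs: h(0) = 0, h′(0) = -27.

f: a_k = 3, 0, -27/2, 0, 81/8, 0, …
Change of var in L_f (x↦r) gives L₀.
h₀' ⇒ L via d/dx closure of L₀.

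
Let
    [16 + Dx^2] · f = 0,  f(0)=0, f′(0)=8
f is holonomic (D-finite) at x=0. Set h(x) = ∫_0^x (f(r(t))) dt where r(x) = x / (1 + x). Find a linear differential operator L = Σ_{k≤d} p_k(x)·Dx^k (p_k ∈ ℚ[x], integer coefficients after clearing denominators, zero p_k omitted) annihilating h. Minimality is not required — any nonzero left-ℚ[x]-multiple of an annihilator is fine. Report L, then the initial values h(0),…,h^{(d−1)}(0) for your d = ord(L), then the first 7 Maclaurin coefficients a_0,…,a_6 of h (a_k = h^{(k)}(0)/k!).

f: a_k = 0, 8, 0, -64/3, 0, 256/15, 0, …
L₀ from L_f via x↦r, Dx↦r'^{-1}Dx.
h=∫h₀ ⇒ L = L₀·Dx.
L = 16·Dx + (2 + 6·x + 6·x^2 + 2·x^3)·Dx^2 + (1 + 4·x + 6·x^2 + 4·x^3 + x^4)·Dx^3  (order 3).
h: a_k = 0, 0, 4, -8/3, -10/3, 56/5, -772/45, …
ICs: h(0) = 0, h′(0) = 0, h′′(0) = 8.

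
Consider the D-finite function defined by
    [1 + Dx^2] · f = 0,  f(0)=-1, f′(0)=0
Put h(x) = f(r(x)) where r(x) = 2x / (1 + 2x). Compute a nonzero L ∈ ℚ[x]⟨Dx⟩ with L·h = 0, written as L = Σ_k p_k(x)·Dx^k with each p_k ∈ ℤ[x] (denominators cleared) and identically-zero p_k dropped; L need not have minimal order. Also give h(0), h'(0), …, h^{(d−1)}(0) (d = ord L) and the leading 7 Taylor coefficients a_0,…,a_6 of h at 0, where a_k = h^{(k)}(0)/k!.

f: a_k = -1, 0, 1/2, 0, -1/24, 0, 1/720, …
h₀=f(r): pull back L_f along r ⇒ L₀.
L = 4 + (4 + 24·x + 48·x^2 + 32·x^3)·Dx + (1 + 8·x + 24·x^2 + 32·x^3 + 16·x^4)·Dx^2  (order 2).
h: a_k = -1, 0, 2, -8, 70/3, -176/3, 6004/45, …
ICs: h(0) = -1, h′(0) = 0.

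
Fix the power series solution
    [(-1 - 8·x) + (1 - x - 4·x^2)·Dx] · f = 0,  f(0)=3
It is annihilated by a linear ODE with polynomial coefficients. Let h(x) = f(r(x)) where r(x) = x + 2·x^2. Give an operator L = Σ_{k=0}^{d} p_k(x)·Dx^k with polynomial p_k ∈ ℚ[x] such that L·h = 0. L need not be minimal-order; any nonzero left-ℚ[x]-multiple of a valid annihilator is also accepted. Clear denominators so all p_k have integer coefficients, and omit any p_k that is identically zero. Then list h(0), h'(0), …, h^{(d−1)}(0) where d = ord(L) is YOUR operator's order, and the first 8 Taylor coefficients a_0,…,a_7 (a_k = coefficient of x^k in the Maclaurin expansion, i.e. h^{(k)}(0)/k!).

L = (1 + 12·x + 48·x^2 + 64·x^3) + (-1 + x + 6·x^2 + 16·x^3 + 16·x^4)·Dx  (order 1).
h: a_k = 3, 3, 21, 87, 309, 1215, 4797, 18423, …
ICs: h(0) = 3.

f: a_k = 3, 3, 15, 27, 87, 195, 543, 1323, …
Change of var in L_f (x↦r) gives L₀.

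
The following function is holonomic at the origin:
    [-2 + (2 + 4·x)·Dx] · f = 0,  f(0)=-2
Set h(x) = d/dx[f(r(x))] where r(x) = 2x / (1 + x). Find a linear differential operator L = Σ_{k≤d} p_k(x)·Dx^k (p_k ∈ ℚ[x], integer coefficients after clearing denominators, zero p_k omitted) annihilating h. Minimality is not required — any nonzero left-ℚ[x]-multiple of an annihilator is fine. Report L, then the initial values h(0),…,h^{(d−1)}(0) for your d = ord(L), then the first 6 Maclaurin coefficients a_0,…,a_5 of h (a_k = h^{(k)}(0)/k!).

L = (-4 - 10·x) + (-1 - 6·x - 5·x^2)·Dx  (order 1).
h: a_k = -4, 16, -60, 240, -1020, 4512, …
ICs: h(0) = -4.

f: a_k = -2, -2, 1, -1, 5/4, -7/4, …
Change of var in L_f (x↦r) gives L₀.
Differentiate: ansatz ord ≤ ord L₀ ⇒ L.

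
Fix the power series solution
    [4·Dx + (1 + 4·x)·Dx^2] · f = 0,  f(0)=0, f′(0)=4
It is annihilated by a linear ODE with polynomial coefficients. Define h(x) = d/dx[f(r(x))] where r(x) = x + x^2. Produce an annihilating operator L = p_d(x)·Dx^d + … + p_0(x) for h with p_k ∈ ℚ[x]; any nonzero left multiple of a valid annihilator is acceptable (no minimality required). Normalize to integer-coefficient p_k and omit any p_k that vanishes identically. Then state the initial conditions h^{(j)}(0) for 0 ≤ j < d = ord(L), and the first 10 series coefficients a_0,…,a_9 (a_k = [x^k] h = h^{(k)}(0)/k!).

f: a_k = 0, 4, -8, 64/3, -64, 1024/5, -2048/3, 16384/7, -8192, 262144/9, …
L₀ from L_f via x↦r, Dx↦r'^{-1}Dx.
Derive L from L₀ (diff closure).
L = 2 + (1 + 2·x)·Dx  (order 1).
h: a_k = 4, -8, 16, -32, 64, -128, 256, -512, 1024, -2048, …
ICs: h(0) = 4.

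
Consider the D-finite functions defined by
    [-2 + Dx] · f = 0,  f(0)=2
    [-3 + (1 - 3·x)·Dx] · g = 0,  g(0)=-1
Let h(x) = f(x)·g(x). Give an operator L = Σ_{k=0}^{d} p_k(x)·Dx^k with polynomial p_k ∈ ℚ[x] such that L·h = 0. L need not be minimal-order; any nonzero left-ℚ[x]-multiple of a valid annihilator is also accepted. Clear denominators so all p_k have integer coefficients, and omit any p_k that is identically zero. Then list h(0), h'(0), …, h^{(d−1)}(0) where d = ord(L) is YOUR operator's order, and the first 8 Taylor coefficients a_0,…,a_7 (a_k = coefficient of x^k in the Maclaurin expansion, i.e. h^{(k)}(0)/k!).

L = (5 - 6·x) + (-1 + 3·x)·Dx  (order 1).
h: a_k = -2, -10, -34, -314/3, -946/3, -14198/15, -25558/9, -2683606/315, …
ICs: h(0) = -2.

f: a_k = 2, 4, 4, 8/3, 4/3, 8/15, 8/45, 16/315, …
g: a_k = -1, -3, -9, -27, -81, -243, -729, -2187, …
Sym-product of L_f,L_g gives L₀ (≤ ord 1).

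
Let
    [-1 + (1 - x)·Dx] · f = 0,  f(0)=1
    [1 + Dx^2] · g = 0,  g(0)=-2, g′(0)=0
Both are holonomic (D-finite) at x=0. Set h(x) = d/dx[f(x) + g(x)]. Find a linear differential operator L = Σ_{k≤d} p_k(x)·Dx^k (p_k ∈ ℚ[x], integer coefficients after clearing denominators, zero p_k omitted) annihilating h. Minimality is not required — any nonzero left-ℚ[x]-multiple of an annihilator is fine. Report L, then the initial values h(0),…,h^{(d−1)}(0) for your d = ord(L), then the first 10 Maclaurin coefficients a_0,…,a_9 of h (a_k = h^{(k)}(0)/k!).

L = (26 - 4·x + 2·x^2) + (-7 + 9·x - 3·x^2 + x^3)·Dx + (26 - 4·x + 2·x^2)·Dx^2 + (-7 + 9·x - 3·x^2 + x^3)·Dx^3  (order 3).
h: a_k = 1, 4, 3, 11/3, 5, 361/60, 7, 20159/2520, 9, 1814401/181440, …
ICs: h(0) = 1, h′(0) = 4, h′′(0) = 6.

f: a_k = 1, 1, 1, 1, 1, 1, 1, 1, 1, 1, …
g: a_k = -2, 0, 1, 0, -1/12, 0, 1/360, 0, -1/20160, 0, …
Weyl lclm of L_f,L_g ⇒ L₀ (ord ≤ 3).
Derive L from L₀ (diff closure).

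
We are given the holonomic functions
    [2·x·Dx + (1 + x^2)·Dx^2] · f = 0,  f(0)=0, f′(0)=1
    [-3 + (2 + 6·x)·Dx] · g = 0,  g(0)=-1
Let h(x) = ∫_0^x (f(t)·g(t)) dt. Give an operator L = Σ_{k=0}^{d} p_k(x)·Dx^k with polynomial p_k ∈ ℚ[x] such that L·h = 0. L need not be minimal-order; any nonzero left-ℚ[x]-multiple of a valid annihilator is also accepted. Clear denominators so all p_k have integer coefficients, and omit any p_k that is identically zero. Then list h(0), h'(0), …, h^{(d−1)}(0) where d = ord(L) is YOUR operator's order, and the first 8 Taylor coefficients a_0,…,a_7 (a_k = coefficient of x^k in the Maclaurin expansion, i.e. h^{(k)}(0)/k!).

L = (27 - 12·x - 9·x^2)·Dx + (-12 - 28·x + 36·x^2 + 36·x^3)·Dx^2 + (4 + 24·x + 40·x^2 + 24·x^3 + 36·x^4)·Dx^3  (order 3).
h: a_k = 0, 0, -1/2, -1/2, 35/96, -19/80, 1657/3840, -1167/1280, …
ICs: h(0) = 0, h′(0) = 0, h′′(0) = -1.

f: a_k = 0, 1, 0, -1/3, 0, 1/5, 0, -1/7, …
g: a_k = -1, -3/2, 9/8, -27/16, 405/128, -1701/256, 15309/1024, -72171/2048, …
h₀=f·g: eliminate ⇒ L₀, order ≤ 2·1.
∫: right-multiply L₀ by Dx.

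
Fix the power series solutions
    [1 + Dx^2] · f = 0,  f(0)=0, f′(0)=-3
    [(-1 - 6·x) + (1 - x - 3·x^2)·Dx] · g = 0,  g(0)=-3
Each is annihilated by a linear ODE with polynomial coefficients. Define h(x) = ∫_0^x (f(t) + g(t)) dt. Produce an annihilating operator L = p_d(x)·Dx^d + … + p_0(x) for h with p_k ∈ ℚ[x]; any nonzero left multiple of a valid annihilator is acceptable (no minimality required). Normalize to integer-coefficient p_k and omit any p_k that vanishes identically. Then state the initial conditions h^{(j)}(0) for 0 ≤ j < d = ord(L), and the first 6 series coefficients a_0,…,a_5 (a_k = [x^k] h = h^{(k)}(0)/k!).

f: a_k = 0, -3, 0, 1/2, 0, -1/40, …
g: a_k = -3, -3, -12, -21, -57, -120, …
Weyl lclm of L_f,L_g ⇒ L₀ (ord ≤ 3).
Integrate: L := L₀·Dx.
L = (-43 - 292·x - 307·x^2 - 624·x^3 - 45·x^4 - 54·x^5)·Dx + (9 + 7·x + 6·x^2 - 91·x^3 - 144·x^4 - 27·x^5 - 27·x^6)·Dx^2 + (-43 - 292·x - 307·x^2 - 624·x^3 - 45·x^4 - 54·x^5)·Dx^3 + (9 + 7·x + 6·x^2 - 91·x^3 - 144·x^4 - 27·x^5 - 27·x^6)·Dx^4  (order 4).
h: a_k = 0, -3, -3, -4, -41/8, -57/5, …
ICs: h(0) = 0, h′(0) = -3, h′′(0) = -6, h′′′(0) = -24.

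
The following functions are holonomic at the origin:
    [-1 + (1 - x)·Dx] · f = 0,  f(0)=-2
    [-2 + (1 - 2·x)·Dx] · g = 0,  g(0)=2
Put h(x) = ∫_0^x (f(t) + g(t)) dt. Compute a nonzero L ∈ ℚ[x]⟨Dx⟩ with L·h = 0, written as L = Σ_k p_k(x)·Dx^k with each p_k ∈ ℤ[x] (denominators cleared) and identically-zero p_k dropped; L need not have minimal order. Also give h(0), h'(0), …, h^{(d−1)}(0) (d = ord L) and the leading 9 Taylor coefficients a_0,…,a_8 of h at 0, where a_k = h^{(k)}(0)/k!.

L = -4·Dx + (6 - 8·x)·Dx^2 + (-1 + 3·x - 2·x^2)·Dx^3  (order 3).
h: a_k = 0, 0, 1, 2, 7/2, 6, 31/3, 18, 127/4, …
ICs: h(0) = 0, h′(0) = 0, h′′(0) = 2.

f: a_k = -2, -2, -2, -2, -2, -2, -2, -2, -2, …
g: a_k = 2, 4, 8, 16, 32, 64, 128, 256, 512, …
L₀ := lclm(L_f,L_g); ord L₀ ≤ 1+1.
∫: right-multiply L₀ by Dx.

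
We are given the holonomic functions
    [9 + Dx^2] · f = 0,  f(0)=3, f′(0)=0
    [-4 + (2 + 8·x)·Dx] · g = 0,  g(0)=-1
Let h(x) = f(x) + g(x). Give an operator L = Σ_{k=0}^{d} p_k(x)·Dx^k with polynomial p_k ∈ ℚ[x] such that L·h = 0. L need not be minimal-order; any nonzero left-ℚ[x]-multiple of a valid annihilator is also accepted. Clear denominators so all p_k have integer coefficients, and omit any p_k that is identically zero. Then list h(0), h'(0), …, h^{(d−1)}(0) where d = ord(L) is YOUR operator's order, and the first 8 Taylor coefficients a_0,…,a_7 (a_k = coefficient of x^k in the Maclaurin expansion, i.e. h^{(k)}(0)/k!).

L = (-378 - 1296·x - 2592·x^2) + (45 + 828·x + 3888·x^2 + 5184·x^3)·Dx + (-42 - 144·x - 288·x^2)·Dx^2 + (5 + 92·x + 432·x^2 + 576·x^3)·Dx^3  (order 3).
h: a_k = 2, -2, -23/2, -4, 161/8, -28, 6477/80, -264, …
ICs: h(0) = 2, h′(0) = -2, h′′(0) = -23.

f: a_k = 3, 0, -27/2, 0, 81/8, 0, -243/80, 0, …
g: a_k = -1, -2, 2, -4, 10, -28, 84, -264, …
f+g: L₀ = lclm(L_f,L_g), ord ≤ 2+1.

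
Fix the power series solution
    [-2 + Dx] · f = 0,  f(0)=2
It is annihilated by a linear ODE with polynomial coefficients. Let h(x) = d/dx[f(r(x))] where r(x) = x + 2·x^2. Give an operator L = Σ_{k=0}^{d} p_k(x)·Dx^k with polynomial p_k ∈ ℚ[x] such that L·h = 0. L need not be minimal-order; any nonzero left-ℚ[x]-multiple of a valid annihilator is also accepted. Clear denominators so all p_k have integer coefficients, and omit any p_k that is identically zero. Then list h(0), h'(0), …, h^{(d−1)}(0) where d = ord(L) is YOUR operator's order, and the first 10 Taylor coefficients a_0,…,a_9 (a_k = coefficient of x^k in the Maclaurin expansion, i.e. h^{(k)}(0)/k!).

L = (6 + 16·x + 32·x^2) + (-1 - 4·x)·Dx  (order 1).
h: a_k = 4, 24, 56, 400/3, 216, 5296/15, 20848/45, 63328/105, 42856/63, 305488/405, …
ICs: h(0) = 4.

f: a_k = 2, 4, 4, 8/3, 4/3, 8/15, 8/45, 16/315, 4/315, 8/2835, …
Change of var in L_f (x↦r) gives L₀.
h=h₀': d/dx-closure on L₀ ⇒ L.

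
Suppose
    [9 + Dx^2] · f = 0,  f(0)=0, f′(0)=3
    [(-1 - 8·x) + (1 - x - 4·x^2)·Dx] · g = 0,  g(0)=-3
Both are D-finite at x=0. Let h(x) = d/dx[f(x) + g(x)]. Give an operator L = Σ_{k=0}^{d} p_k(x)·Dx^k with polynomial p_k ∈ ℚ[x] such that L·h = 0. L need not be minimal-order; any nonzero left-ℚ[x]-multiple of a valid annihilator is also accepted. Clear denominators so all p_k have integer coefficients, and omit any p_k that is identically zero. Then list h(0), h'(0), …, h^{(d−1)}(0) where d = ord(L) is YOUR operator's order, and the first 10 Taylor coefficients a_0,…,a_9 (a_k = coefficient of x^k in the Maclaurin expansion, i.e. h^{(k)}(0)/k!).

L = (2358 + 13068·x + 57006·x^2 + 38520·x^3 + 83520·x^4 + 31104·x^5 + 41472·x^6) + (-189 - 1413·x + 1251·x^2 + 4203·x^3 + 5580·x^4 + 11952·x^5 + 12096·x^6 + 13824·x^7)·Dx + (262 + 1452·x + 6334·x^2 + 4280·x^3 + 9280·x^4 + 3456·x^5 + 4608·x^6)·Dx^2 + (-21 - 157·x + 139·x^2 + 467·x^3 + 620·x^4 + 1328·x^5 + 1344·x^6 + 1536·x^7)·Dx^3  (order 3).
h: a_k = 0, -30, -189/2, -348, -7719/8, -3258, -741123/80, -27960, -354289653/4480, -227670, …
ICs: h(0) = 0, h′(0) = -30, h′′(0) = -189.

f: a_k = 0, 3, 0, -9/2, 0, 81/40, 0, -243/560, 0, 243/4480, …
g: a_k = -3, -3, -15, -27, -87, -195, -543, -1323, -3495, -8787, …
Weyl lclm of L_f,L_g ⇒ L₀ (ord ≤ 3).
h₀' ⇒ L via d/dx closure of L₀.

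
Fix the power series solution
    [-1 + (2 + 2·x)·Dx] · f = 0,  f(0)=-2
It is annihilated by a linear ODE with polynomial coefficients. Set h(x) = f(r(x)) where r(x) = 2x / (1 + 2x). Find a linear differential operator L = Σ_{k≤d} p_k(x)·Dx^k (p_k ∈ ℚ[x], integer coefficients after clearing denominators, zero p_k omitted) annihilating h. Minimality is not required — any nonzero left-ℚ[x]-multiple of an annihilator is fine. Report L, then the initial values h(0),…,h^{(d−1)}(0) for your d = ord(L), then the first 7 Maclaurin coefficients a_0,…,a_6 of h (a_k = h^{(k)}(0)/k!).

L = -1 + (1 + 6·x + 8·x^2)·Dx  (order 1).
h: a_k = -2, -2, 5, -13, 141/4, -399/4, 2353/8, …
ICs: h(0) = -2.

f: a_k = -2, -1, 1/4, -1/8, 5/64, -7/128, 21/512, …
f∘r: x↦r, Dx↦Dx/r' in L_f ⇒ L₀.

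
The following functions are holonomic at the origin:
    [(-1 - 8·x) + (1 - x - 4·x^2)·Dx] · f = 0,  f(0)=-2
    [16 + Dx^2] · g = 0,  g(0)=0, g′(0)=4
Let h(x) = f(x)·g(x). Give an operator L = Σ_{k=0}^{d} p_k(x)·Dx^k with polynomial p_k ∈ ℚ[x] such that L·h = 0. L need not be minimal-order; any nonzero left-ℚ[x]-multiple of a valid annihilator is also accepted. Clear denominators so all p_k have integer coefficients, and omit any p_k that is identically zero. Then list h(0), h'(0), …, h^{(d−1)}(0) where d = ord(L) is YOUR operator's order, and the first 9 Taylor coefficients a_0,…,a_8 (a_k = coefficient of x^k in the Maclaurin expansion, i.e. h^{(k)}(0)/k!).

L = (-8 + 16·x + 64·x^2) + (2 + 16·x)·Dx + (-1 + x + 4·x^2)·Dx^2  (order 2).
h: a_k = 0, -8, -8, -56/3, -152/3, -712/5, -5176/15, -286072/315, -720856/315, …
ICs: h(0) = 0, h′(0) = -8.

f: a_k = -2, -2, -10, -18, -58, -130, -362, -882, -2330, …
g: a_k = 0, 4, 0, -32/3, 0, 128/15, 0, -1024/315, 0, …
h₀=f·g: eliminate ⇒ L₀, order ≤ 1·2.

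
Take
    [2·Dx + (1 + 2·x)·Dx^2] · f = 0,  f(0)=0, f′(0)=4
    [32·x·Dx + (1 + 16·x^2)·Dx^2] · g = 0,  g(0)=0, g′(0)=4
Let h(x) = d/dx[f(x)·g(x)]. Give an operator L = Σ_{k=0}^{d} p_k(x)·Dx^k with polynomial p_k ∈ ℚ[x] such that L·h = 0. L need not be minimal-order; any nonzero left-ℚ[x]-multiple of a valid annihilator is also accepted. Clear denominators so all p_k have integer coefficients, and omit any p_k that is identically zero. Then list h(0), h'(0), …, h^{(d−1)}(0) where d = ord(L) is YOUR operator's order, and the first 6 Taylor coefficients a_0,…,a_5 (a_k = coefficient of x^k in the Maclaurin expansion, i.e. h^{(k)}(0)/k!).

f: a_k = 0, 4, -4, 16/3, -8, 64/5, …
g: a_k = 0, 4, 0, -64/3, 0, 1024/5, …
Product ⇒ symmetric product L₀, ord ≤ 4.
Differentiate: ansatz ord ≤ ord L₀ ⇒ L.
L = (2304 + 8960·x + 114688·x^2 + 552960·x^3 + 983040·x^4 + 851968·x^5 + 1048576·x^7) + (1032 + 14720·x + 111872·x^2 + 616448·x^3 + 1884160·x^4 + 3047424·x^5 + 2293760·x^6 + 1572864·x^7 + 3670016·x^8)·Dx + (72 + 2512·x + 19968·x^2 + 99072·x^3 + 393216·x^4 + 1019904·x^5 + 1572864·x^6 + 1376256·x^7 + 1572864·x^8 + 2097152·x^9)·Dx^2 + (17 + 132·x + 964·x^2 + 4864·x^3 + 18432·x^4 + 55296·x^5 + 129024·x^6 + 196608·x^7 + 196608·x^8 + 262144·x^9 + 262144·x^10)·Dx^3  (order 3).
h: a_k = 0, 32, -48, -256, 800/3, 68096/15, …
ICs: h(0) = 0, h′(0) = 32, h′′(0) = -96.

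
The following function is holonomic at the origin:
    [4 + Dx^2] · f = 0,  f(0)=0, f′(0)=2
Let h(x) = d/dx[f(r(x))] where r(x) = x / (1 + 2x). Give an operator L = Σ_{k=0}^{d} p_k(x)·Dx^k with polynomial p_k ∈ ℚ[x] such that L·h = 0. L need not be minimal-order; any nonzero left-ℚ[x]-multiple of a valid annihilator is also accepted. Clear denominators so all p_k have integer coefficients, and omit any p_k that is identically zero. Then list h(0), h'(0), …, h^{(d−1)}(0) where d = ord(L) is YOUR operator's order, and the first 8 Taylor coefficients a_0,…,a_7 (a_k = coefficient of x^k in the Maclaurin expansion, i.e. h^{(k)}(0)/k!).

L = (28 + 96·x + 96·x^2) + (12 + 72·x + 144·x^2 + 96·x^3)·Dx + (1 + 8·x + 24·x^2 + 32·x^3 + 16·x^4)·Dx^2  (order 2).
h: a_k = 2, -8, 20, -32, 4/3, 240, -55448/45, 203648/45, …
ICs: h(0) = 2, h′(0) = -8.

f: a_k = 0, 2, 0, -4/3, 0, 4/15, 0, -8/315, …
Change of var in L_f (x↦r) gives L₀.
Derive L from L₀ (diff closure).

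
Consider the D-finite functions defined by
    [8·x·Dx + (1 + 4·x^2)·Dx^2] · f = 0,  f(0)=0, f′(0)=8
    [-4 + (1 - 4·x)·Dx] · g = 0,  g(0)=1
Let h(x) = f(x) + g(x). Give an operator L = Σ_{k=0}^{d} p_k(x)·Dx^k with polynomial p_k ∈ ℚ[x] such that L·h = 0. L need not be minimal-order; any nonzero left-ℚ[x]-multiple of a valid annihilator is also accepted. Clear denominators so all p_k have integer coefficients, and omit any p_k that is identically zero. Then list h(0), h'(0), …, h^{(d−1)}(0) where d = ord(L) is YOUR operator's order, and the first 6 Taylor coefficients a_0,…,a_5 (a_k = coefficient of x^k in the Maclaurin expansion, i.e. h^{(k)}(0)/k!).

L = (8 - 128·x - 96·x^2)·Dx + (-13 + 8·x - 100·x^2 - 96·x^3)·Dx^2 + (1 - 3·x - 12·x^3 - 16·x^4)·Dx^3  (order 3).
h: a_k = 1, 12, 16, 160/3, 256, 5248/5, …
ICs: h(0) = 1, h′(0) = 12, h′′(0) = 32.

f: a_k = 0, 8, 0, -32/3, 0, 128/5, …
g: a_k = 1, 4, 16, 64, 256, 1024, …
f+g: L₀ = lclm(L_f,L_g), ord ≤ 2+1.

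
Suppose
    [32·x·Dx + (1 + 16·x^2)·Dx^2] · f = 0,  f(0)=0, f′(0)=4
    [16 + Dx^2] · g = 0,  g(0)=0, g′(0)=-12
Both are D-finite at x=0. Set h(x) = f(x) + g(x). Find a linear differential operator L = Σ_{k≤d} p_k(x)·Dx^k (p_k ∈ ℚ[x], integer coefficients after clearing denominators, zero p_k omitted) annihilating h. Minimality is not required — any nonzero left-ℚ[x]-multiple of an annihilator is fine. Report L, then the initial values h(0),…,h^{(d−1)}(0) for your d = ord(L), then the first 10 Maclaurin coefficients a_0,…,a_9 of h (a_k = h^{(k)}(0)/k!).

f: a_k = 0, 4, 0, -64/3, 0, 1024/5, 0, -16384/7, 0, 262144/9, …
g: a_k = 0, -12, 0, 32, 0, -128/5, 0, 1024/105, 0, -2048/945, …
f+g: L₀ = lclm(L_f,L_g), ord ≤ 2+2.
L = (-5632·x + 114688·x^3 + 131072·x^5)·Dx + (-16 + 1792·x^2 + 36864·x^4 + 65536·x^6)·Dx^2 + (-352·x + 7168·x^3 + 8192·x^5)·Dx^3 + (-1 + 112·x^2 + 2304·x^4 + 4096·x^6)·Dx^4  (order 4).
h: a_k = 0, -8, 0, 32/3, 0, 896/5, 0, -244736/105, 0, 27523072/945, …
ICs: h(0) = 0, h′(0) = -8, h′′(0) = 0, h′′′(0) = 64.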